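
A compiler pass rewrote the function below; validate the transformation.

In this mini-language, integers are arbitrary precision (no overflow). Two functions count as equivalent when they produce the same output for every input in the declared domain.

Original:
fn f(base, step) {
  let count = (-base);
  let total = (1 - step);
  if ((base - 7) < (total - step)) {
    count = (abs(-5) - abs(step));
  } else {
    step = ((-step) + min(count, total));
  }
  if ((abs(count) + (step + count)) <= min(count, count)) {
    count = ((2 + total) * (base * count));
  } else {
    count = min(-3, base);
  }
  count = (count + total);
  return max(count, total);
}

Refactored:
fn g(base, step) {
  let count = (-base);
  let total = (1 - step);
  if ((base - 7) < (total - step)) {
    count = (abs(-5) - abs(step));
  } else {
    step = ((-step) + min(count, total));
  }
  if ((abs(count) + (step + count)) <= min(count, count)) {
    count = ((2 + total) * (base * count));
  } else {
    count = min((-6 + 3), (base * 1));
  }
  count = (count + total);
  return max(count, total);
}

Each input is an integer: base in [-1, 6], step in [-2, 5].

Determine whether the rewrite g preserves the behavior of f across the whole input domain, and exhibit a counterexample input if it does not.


Comparing the listings, the differences include: arithmetic usage differs, plus constant usage differs.
One worked example (base=3, step=-2) — f: count = -3; total = 3; ((base - 7) < (total - step)) -> true; count = 3; ((abs(count) + (step + count)) <= min(count, count)) -> false; count = -3; count = 0; return 3; g: count = -3; total = 3; ((base - 7) < (total - step)) -> true; count = 3; ((abs(count) + (step + count)) <= min(count, count)) -> false; count = -3; count = 0; return 3; agreement on 3.
Every one of the 64 inputs gives matching results.
verdict: equivalent


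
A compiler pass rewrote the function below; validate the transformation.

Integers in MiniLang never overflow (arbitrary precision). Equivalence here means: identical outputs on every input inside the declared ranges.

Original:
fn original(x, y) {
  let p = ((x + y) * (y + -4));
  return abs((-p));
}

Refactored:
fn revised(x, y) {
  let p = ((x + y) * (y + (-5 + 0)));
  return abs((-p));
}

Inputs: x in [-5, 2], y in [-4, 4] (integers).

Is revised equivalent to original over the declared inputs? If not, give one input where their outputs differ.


The rewrite breaks on x=-5, y=-4, where the results are 72 and 81.
original: p = 72; return 72
revised: p = 81; return 81
verdict: not equivalent; witness: x=-5, y=-4


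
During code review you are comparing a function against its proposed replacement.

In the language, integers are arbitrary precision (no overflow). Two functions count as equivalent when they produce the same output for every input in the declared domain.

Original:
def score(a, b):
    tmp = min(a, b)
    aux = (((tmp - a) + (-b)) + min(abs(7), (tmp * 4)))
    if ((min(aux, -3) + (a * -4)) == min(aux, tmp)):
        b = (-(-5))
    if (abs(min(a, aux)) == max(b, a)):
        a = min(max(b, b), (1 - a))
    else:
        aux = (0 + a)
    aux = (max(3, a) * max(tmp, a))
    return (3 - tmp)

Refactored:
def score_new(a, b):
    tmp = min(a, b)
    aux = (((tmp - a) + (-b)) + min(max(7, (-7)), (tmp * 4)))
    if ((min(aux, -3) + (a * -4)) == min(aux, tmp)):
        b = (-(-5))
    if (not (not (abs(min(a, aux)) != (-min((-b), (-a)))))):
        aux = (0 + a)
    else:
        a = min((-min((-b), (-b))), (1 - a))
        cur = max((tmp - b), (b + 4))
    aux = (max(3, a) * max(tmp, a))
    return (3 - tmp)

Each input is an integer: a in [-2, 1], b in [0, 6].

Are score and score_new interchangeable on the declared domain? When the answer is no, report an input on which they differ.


Differences: comparison usage differs, local variable names differ, min/max/abs usage differs, boolean connective usage differs, arithmetic usage differs, constant usage differs, statement counts differ — yet all 28 inputs agree.
verdict: equivalent


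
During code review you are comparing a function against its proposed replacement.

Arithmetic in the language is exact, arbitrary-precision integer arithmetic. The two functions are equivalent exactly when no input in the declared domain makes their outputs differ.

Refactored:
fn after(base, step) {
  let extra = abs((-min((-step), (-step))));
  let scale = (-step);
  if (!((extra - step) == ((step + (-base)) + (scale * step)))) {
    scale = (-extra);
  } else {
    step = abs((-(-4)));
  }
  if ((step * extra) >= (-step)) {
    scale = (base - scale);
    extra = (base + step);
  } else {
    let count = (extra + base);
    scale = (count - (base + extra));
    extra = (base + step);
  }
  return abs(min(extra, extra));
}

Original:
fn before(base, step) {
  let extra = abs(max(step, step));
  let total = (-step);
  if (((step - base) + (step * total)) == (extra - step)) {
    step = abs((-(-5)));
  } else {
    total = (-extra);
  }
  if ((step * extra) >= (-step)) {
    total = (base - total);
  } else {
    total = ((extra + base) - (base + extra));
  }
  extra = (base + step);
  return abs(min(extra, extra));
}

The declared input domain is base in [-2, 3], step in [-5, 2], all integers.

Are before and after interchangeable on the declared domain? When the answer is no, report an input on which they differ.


Run the pair on base=-2, step=2.
before: extra becomes 2; next total becomes -2; next (((step - base) + (step * total)) == (extra - step)) evaluates to true; next step becomes 5; next ((step * extra) >= (-step)) evaluates to true; next total becomes 0; next extra becomes 3; next final value 3
after: extra becomes 2; next scale becomes -2; next (!((extra - step) == ((step + (-base)) + (scale * step)))) evaluates to false; next step becomes 4; next ((step * extra) >= (-step)) evaluates to true; next scale becomes 0; next extra becomes 2; next final value 2
3 vs 2 — the two versions disagree here.
verdict: not equivalent; witness: base=-2, step=2


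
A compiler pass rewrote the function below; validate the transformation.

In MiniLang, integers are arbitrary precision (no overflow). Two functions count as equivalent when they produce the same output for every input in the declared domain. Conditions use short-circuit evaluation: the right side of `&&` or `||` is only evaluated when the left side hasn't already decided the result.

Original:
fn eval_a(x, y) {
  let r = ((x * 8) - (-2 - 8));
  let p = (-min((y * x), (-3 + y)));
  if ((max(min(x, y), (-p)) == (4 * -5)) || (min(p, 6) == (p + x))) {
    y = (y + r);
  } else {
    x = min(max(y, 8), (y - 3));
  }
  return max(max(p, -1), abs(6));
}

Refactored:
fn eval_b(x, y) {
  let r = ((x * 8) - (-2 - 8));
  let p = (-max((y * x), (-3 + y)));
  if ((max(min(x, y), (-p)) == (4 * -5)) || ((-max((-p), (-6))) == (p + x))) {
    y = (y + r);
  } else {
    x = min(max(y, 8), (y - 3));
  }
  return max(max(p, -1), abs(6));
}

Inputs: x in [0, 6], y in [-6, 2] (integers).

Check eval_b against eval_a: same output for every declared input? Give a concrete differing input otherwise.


Consider the input x=0, y=-6.
eval_a: r becomes 10; next p becomes 9; next ((max(min(x, y), (-p)) == (4 * -5)) || (min(p, 6) == (p + x))) evaluates to false; next x becomes -9; next final value 9
eval_b: r becomes 10; next p becomes 0; next ((max(min(x, y), (-p)) == (4 * -5)) || ((-max((-p), (-6))) == (p + x))) evaluates to true; next y becomes 4; next final value 6
9 vs 6 — the two versions disagree here.
verdict: not equivalent; witness: x=0, y=-6


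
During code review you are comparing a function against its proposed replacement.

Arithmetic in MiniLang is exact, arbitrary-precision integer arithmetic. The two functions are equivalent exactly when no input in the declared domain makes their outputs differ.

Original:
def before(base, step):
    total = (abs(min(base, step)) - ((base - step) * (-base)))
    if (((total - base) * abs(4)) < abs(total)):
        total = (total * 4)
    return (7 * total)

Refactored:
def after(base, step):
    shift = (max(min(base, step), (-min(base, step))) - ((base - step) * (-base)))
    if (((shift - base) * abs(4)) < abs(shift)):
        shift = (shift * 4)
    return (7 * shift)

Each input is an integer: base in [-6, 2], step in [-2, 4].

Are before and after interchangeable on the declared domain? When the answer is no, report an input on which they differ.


Equivalent — the differences include min/max/abs usage differs, local variable names differ, yet no declared input distinguishes the two.
As a probe, take base=-2, step=-2: before runs total := 2 | (((total - base) * abs(4)) < abs(total)): false | result 14; after runs shift := 2 | (((shift - base) * abs(4)) < abs(shift)): false | result 14; both end at 14.
Across all 63 domain points the two functions coincide.
verdict: equivalent


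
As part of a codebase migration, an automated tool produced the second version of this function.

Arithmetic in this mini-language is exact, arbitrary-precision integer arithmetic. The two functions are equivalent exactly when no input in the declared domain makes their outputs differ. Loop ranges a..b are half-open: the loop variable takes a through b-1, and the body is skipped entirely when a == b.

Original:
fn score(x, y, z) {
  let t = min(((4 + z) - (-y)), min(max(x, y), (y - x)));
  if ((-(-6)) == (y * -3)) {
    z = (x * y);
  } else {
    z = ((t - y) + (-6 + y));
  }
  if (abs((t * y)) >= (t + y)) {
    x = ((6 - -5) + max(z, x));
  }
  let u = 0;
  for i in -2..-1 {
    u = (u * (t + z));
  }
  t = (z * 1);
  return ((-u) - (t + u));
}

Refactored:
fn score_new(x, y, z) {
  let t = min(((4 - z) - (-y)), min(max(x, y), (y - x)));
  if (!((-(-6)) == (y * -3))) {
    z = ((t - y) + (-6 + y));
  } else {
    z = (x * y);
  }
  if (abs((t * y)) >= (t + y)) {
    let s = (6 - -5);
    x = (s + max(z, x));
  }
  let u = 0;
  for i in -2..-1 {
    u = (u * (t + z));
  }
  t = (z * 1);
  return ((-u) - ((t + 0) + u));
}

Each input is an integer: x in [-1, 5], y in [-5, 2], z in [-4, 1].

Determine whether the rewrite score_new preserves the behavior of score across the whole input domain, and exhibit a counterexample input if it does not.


The rewrite breaks on x=-1, y=-5, z=-4, where the results are 11 and 10.
score: t=-5, then ((-(-6)) == (y * -3)) is false, then z=-11, then (abs((t * y)) >= (t + y)) is true, then x=10, then u=0, then (i=-2), then u=0, then t=-11, then returns 11
score_new: t=-4, then (!((-(-6)) == (y * -3))) is true, then z=-10, then (abs((t * y)) >= (t + y)) is true, then s=11, then x=10, then u=0, then (i=-2), then u=0, then t=-10, then returns 10
verdict: not equivalent; witness: x=-1, y=-5, z=-4


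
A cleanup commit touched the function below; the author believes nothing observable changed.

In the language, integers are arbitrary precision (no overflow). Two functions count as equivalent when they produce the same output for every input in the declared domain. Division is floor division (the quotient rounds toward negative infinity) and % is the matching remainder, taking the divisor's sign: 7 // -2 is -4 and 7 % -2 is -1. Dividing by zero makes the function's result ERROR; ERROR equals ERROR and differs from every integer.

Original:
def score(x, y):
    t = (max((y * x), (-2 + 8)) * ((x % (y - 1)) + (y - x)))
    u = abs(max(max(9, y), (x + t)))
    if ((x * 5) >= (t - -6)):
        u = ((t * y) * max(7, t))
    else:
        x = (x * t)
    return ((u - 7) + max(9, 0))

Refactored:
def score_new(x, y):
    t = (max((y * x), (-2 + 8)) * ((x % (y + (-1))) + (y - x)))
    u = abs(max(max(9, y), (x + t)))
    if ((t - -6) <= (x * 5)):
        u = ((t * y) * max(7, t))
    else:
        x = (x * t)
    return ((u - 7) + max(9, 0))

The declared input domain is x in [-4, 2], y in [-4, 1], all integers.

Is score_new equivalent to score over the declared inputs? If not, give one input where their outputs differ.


Reading the diff, among the changes: arithmetic usage differs, comparison usage differs.
One worked example (x=-1, y=-3) — score: t becomes -18; next u becomes 9; next ((x * 5) >= (t - -6)) evaluates to true; next u becomes 378; next final value 380; score_new: t becomes -18; next u becomes 9; next ((t - -6) <= (x * 5)) evaluates to true; next u becomes 378; next final value 380; agreement on 380.
Every one of the 42 inputs gives matching results.
verdict: equivalent


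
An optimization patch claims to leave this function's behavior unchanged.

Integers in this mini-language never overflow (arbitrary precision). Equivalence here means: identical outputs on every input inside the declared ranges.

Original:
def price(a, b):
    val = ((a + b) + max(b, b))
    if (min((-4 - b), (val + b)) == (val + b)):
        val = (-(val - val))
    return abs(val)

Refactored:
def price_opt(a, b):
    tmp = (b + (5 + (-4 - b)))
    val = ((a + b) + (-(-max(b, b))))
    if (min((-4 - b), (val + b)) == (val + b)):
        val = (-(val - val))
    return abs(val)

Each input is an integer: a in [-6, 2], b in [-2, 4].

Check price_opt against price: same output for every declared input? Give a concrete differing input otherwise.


Differences: local variable names differ; statement counts differ; constant usage differs; arithmetic usage differs — yet all 63 inputs agree.
verdict: equivalent


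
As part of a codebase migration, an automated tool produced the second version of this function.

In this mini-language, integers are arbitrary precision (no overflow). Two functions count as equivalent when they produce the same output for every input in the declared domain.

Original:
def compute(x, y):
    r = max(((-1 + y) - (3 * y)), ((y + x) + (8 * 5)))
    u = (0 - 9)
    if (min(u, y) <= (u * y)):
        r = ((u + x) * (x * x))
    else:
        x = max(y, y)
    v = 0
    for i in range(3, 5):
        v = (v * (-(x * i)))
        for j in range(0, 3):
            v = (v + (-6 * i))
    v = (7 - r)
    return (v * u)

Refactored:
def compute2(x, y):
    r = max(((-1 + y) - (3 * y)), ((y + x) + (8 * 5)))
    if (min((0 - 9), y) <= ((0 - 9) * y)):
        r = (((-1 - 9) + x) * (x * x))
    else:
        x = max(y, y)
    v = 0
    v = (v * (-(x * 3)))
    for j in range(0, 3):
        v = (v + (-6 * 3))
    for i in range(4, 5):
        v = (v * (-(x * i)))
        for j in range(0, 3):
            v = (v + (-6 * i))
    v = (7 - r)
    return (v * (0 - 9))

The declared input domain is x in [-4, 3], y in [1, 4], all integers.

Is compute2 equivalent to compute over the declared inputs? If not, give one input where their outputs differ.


Run the pair on x=-4, y=1.
compute: r=37, then u=-9, then (min(u, y) <= (u * y)) is true, then r=-208, then v=0, then (i=3), then v=0, then (j=0), then v=-18, then (j=1), then v=-36, then (j=2), then v=-54, then (i=4), then v=-864, then (j=0), then v=-888, then (j=1), then v=-912, then (j=2), then v=-936, then v=215, then returns -1935
compute2: r=37, then (min((0 - 9), y) <= ((0 - 9) * y)) is true, then r=-224, then v=0, then v=0, then (j=0), then v=-18, then (j=1), then v=-36, then (j=2), then v=-54, then (i=4), then v=-864, then (j=0), then v=-888, then (j=1), then v=-912, then (j=2), then v=-936, then v=231, then returns -2079
-1935 against -2079: the behavior changed.
verdict: not equivalent; witness: x=-4, y=1


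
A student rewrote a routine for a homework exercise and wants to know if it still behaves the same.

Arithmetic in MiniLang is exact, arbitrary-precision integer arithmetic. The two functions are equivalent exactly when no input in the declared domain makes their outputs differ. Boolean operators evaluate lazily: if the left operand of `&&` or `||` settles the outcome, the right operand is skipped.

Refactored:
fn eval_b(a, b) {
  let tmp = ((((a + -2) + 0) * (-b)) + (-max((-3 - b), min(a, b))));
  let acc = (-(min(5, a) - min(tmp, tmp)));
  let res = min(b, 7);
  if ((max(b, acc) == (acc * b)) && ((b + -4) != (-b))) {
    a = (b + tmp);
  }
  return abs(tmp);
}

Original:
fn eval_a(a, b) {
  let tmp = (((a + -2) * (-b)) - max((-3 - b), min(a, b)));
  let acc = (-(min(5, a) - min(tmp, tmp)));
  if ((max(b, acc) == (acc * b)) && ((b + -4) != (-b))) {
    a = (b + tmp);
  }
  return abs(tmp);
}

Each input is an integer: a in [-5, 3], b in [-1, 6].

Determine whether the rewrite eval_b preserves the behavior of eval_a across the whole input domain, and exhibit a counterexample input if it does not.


Differences: local variable names differ; also statement counts differ; also constant usage differs; also arithmetic usage differs; also min/max/abs usage differs — yet all 72 inputs agree.
verdict: equivalent


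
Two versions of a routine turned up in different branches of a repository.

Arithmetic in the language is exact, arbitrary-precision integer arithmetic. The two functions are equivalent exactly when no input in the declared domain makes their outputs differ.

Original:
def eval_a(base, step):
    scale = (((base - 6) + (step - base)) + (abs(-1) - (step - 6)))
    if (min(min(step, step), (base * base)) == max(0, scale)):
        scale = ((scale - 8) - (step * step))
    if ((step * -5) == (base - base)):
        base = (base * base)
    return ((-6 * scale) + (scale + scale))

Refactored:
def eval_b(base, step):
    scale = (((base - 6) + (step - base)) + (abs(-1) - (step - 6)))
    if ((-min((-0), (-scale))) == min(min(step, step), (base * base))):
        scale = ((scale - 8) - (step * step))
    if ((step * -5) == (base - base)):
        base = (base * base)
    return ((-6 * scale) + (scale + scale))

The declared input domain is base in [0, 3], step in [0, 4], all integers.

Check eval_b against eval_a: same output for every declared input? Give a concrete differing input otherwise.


Although min/max/abs usage differs, 20/20 inputs agree.
verdict: equivalent


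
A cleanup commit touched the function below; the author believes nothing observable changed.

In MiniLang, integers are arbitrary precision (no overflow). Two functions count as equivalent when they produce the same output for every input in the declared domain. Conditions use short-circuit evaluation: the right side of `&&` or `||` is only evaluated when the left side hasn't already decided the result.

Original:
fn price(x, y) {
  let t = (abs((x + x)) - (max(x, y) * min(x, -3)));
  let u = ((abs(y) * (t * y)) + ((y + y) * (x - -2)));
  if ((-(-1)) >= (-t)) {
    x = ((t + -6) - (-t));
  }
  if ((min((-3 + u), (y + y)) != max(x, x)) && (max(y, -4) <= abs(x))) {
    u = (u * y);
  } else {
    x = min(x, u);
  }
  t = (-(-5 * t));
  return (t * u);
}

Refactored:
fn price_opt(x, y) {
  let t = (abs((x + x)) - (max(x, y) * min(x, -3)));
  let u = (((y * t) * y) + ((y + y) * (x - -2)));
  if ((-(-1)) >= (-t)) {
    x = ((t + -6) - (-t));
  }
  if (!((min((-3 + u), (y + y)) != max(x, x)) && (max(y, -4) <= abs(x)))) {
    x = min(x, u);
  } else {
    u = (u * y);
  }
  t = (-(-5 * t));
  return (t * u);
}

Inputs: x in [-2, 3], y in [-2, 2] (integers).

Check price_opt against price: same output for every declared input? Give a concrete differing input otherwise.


On input x=-2, y=-2, price returns 160 while price_opt returns -160.
verdict: not equivalent; witness: x=-2, y=-2


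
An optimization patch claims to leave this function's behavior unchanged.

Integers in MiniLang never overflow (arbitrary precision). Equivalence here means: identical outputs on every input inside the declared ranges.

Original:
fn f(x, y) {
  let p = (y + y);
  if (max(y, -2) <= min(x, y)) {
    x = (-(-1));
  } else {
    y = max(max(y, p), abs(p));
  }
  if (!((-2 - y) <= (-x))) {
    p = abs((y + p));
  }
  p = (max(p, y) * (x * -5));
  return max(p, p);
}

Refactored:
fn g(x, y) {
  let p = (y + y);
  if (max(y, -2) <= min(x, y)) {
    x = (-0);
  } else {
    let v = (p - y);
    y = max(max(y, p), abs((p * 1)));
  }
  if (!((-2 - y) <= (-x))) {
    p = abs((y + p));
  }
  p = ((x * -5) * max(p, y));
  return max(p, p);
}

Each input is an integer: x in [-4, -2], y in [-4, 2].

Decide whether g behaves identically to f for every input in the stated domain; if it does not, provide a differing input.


Not equivalent: x=-2, y=-2 separates them (-30 vs 0).
f: p=-4, then (max(y, -2) <= min(x, y)) is true, then x=1, then (!((-2 - y) <= (-x))) is true, then p=6, then p=-30, then returns -30
g: p=-4, then (max(y, -2) <= min(x, y)) is true, then x=0, then (!((-2 - y) <= (-x))) is false, then p=0, then returns 0
verdict: not equivalent; witness: x=-2, y=-2


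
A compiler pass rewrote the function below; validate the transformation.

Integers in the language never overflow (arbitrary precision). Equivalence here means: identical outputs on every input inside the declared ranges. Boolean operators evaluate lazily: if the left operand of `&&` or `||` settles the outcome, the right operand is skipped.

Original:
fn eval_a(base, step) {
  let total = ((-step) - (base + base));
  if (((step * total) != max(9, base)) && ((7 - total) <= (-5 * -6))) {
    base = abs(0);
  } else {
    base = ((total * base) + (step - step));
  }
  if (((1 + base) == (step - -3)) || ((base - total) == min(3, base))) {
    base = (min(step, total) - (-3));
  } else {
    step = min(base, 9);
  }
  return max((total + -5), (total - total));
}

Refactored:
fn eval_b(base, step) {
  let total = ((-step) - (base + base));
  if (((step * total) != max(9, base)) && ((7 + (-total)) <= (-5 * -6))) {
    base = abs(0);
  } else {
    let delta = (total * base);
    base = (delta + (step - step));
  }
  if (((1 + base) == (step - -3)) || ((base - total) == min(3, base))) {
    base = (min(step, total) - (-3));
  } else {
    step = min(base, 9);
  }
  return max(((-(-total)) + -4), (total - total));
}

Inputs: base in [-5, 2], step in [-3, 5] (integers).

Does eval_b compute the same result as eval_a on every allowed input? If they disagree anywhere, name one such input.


Evaluate both at base=-5, step=-3.
eval_a: total=13, then (((step * total) != max(9, base)) && ((7 - total) <= (-5 * -6))) is true, then base=0, then (((1 + base) == (step - -3)) || ((base - total) == min(3, base))) is false, then step=0, then returns 8
eval_b: total=13, then (((step * total) != max(9, base)) && ((7 + (-total)) <= (-5 * -6))) is true, then base=0, then (((1 + base) == (step - -3)) || ((base - total) == min(3, base))) is false, then step=0, then returns 9
8 vs 9 — the two versions disagree here.
verdict: not equivalent; witness: base=-5, step=-3


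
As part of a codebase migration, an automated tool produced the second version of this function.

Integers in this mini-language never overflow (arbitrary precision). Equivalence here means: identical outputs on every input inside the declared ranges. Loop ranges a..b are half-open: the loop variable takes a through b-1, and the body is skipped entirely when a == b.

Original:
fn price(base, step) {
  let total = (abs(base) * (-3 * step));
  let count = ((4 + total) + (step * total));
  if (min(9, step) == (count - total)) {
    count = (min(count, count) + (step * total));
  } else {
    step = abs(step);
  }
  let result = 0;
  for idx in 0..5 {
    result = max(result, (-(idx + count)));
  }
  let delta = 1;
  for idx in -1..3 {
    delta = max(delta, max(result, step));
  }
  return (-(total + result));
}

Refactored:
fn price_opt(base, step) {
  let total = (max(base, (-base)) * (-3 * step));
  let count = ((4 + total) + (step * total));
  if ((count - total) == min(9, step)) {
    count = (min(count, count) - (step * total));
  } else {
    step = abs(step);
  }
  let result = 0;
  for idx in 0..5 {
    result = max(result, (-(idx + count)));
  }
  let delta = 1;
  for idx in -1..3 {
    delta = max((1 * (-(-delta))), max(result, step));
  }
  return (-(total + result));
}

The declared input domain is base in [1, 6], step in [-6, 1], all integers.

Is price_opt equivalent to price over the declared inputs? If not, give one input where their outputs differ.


Run the pair on base=1, step=1.
price: total := -3 | count := -2 | (min(9, step) == (count - total)): true | count := -5 | result := 0 | iter idx=0: | result := 5 | iter idx=1: | result := 5 | iter idx=2: | result := 5 | iter idx=3: | result := 5 | iter idx=4: | result := 5 | delta := 1 | iter idx=-1: | delta := 5 | iter idx=0: | delta := 5 | iter idx=1: | delta := 5 | iter idx=2: | delta := 5 | result -2
price_opt: total := -3 | count := -2 | ((count - total) == min(9, step)): true | count := 1 | result := 0 | iter idx=0: | result := 0 | iter idx=1: | result := 0 | iter idx=2: | result := 0 | iter idx=3: | result := 0 | iter idx=4: | result := 0 | delta := 1 | iter idx=-1: | delta := 1 | iter idx=0: | delta := 1 | iter idx=1: | delta := 1 | iter idx=2: | delta := 1 | result 3
-2 and 3 differ, so these are not the same function on this domain.
verdict: not equivalent; witness: base=1, step=1


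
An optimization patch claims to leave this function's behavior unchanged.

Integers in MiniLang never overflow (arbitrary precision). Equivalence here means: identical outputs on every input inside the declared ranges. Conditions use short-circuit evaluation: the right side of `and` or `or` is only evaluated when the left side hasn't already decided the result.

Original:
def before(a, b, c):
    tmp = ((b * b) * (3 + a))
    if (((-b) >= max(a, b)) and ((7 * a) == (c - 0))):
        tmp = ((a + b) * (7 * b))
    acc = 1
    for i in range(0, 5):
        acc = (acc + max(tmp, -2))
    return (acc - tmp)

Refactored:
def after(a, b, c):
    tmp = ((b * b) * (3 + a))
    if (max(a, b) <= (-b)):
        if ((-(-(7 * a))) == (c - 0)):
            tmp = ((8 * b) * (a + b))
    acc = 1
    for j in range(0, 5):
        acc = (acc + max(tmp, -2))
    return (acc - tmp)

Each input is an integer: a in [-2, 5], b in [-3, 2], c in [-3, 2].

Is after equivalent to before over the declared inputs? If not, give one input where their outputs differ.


Take a=0, b=-3, c=0.
before: tmp becomes 27; next (((-b) >= max(a, b)) and ((7 * a) == (c - 0))) evaluates to true; next tmp becomes 63; next acc becomes 1; next at i=0:; next acc becomes 64; next at i=1:; next acc becomes 127; next at i=2:; next acc becomes 190; next at i=3:; next acc becomes 253; next at i=4:; next acc becomes 316; next final value 253
after: tmp becomes 27; next (max(a, b) <= (-b)) evaluates to true; next ((-(-(7 * a))) == (c - 0)) evaluates to true; next tmp becomes 72; next acc becomes 1; next at j=0:; next acc becomes 73; next at j=1:; next acc becomes 145; next at j=2:; next acc becomes 217; next at j=3:; next acc becomes 289; next at j=4:; next acc becomes 361; next final value 289
253 against 289: the behavior changed.
verdict: not equivalent; witness: a=0, b=-3, c=0


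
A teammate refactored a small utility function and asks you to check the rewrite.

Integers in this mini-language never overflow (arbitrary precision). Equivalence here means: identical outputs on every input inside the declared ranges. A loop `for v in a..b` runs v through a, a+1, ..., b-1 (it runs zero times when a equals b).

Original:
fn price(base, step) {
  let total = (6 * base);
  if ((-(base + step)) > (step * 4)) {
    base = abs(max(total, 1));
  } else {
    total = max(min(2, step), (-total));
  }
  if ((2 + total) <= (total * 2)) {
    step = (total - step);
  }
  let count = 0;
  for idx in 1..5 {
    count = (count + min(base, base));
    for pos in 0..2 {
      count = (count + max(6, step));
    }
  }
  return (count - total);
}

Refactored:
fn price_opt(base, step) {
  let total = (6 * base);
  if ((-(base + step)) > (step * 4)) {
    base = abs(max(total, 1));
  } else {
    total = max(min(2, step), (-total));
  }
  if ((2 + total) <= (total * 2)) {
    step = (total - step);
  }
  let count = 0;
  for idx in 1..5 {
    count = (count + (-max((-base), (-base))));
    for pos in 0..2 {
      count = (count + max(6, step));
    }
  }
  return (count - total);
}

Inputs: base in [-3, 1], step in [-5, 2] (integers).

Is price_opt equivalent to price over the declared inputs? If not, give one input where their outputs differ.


Changes here: min/max/abs usage differs; the full 40-point sweep finds no disagreement.
verdict: equivalent


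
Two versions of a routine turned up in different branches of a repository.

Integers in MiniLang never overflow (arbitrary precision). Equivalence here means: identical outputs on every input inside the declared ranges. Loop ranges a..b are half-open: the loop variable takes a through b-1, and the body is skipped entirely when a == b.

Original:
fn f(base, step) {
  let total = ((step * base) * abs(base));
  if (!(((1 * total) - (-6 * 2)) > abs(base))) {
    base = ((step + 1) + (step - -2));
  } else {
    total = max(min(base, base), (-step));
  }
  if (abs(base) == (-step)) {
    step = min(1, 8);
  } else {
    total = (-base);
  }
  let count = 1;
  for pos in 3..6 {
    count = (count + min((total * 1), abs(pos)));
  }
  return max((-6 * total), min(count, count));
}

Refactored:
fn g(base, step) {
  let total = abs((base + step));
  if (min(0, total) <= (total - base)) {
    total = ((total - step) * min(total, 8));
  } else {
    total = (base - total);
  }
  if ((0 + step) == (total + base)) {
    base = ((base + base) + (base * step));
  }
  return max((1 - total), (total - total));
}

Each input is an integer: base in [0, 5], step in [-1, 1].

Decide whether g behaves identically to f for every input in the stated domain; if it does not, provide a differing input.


Take base=0, step=-1.
f: total := 0 | (!(((1 * total) - (-6 * 2)) > abs(base))): false | total := 1 | (abs(base) == (-step)): false | total := 0 | count := 1 | iter pos=3: | count := 1 | iter pos=4: | count := 1 | iter pos=5: | count := 1 | result 1
g: total := 1 | (min(0, total) <= (total - base)): true | total := 2 | ((0 + step) == (total + base)): false | result 0
1 != 0, so the rewrite changes behavior.
verdict: not equivalent; witness: base=0, step=-1


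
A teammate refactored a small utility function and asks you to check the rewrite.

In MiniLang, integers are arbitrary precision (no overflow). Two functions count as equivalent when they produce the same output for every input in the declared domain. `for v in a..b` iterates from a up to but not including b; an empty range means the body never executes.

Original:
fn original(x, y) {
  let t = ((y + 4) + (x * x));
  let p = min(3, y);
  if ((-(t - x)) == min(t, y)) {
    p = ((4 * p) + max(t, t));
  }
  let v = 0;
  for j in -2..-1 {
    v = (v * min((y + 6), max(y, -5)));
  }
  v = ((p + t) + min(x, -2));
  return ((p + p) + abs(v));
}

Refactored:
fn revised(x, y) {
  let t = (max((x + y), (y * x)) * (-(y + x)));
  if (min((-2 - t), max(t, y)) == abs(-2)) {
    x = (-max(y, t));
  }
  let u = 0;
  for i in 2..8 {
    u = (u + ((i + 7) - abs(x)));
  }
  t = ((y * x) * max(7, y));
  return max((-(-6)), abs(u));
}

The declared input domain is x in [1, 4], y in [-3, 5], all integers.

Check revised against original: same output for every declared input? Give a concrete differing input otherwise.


Try x=1, y=-3.
original: t = 2; p = -3; ((-(t - x)) == min(t, y)) -> false; v = 0; [j=-2]; v = 0; v = -3; return -3
revised: t = -4; (min((-2 - t), max(t, y)) == abs(-2)) -> false; u = 0; [i=2]; u = 8; [i=3]; u = 17; [i=4]; u = 27; [i=5]; u = 38; [i=6]; u = 50; [i=7]; u = 63; t = -21; return 63
-3 and 63 differ, so these are not the same function on this domain.
verdict: not equivalent; witness: x=1, y=-3


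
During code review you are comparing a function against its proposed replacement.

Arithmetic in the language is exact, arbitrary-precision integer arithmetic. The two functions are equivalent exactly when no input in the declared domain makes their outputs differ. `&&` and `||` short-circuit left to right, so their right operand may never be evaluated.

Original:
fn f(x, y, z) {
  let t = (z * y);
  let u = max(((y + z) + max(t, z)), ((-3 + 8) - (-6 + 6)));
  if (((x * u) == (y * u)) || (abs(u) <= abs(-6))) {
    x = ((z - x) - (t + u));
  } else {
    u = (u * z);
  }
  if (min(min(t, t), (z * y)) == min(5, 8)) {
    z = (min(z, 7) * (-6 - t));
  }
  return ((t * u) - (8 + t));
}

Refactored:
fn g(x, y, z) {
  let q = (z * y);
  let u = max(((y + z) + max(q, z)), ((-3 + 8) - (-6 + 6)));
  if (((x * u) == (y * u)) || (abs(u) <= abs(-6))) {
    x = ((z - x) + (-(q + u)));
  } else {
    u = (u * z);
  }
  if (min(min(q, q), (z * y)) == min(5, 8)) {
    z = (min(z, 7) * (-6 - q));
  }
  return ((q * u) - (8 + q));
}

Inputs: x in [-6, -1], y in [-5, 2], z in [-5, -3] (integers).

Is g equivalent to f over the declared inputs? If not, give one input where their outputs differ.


Side by side, the visible changes include: local variable names differ, plus arithmetic usage differs.
As a probe, take x=-6, y=0, z=-3: f runs t := 0 | u := 5 | (((x * u) == (y * u)) || (abs(u) <= abs(-6))): true | x := -2 | (min(min(t, t), (z * y)) == min(5, 8)): false | result -8; g runs q := 0 | u := 5 | (((x * u) == (y * u)) || (abs(u) <= abs(-6))): true | x := -2 | (min(min(q, q), (z * y)) == min(5, 8)): false | result -8; both end at -8.
Sweeping the whole domain (144 inputs) finds no disagreement.
verdict: equivalent


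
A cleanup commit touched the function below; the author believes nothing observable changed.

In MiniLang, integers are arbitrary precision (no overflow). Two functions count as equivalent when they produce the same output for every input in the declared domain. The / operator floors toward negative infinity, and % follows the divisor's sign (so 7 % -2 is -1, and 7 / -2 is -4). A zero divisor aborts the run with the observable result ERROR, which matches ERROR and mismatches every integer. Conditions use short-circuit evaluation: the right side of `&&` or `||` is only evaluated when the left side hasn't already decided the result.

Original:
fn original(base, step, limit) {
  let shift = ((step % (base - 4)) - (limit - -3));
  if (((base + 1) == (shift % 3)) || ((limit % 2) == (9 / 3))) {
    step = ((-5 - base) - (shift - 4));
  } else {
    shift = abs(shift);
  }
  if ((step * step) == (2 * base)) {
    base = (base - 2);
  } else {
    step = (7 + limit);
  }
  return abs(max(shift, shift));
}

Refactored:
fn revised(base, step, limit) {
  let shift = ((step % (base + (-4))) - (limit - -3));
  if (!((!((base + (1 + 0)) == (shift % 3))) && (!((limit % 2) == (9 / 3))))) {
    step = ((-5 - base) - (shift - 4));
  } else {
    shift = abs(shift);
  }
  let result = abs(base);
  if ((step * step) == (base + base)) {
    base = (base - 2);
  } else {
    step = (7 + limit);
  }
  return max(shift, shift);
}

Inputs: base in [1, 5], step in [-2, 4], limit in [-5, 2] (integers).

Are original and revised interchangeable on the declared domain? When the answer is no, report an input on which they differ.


Not equivalent: base=1, step=-2, limit=-4 separates them (1 vs -1).
original: shift becomes -1; next (((base + 1) == (shift % 3)) || ((limit % 2) == (9 / 3))) evaluates to true; next step becomes -1; next ((step * step) == (2 * base)) evaluates to false; next step becomes 3; next final value 1
revised: shift becomes -1; next (!((!((base + (1 + 0)) == (shift % 3))) && (!((limit % 2) == (9 / 3))))) evaluates to true; next step becomes -1; next result becomes 1; next ((step * step) == (base + base)) evaluates to false; next step becomes 3; next final value -1
verdict: not equivalent; witness: base=1, step=-2, limit=-4


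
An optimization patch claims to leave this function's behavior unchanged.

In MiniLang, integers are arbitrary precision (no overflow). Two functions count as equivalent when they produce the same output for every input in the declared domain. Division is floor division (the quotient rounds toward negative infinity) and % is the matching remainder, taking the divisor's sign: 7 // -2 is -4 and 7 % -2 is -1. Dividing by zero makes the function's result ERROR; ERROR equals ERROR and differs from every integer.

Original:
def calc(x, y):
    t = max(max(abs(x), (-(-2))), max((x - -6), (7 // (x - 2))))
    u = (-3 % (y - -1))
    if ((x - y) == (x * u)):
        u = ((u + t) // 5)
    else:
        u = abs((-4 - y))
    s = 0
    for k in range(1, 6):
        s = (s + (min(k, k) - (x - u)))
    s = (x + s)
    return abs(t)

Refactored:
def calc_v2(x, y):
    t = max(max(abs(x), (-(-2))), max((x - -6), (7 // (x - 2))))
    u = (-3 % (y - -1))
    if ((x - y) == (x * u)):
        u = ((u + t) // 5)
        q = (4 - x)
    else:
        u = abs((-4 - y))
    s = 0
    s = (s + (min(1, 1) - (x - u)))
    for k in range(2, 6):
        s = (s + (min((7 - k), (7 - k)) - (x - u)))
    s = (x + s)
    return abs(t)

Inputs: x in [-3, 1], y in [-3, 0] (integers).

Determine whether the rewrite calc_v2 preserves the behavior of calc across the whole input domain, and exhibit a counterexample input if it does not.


Changes here: arithmetic usage differs, min/max/abs usage differs, loop structure differs, statement counts differ, constant usage differs, local variable names differ; the full 20-point sweep finds no disagreement.
verdict: equivalent


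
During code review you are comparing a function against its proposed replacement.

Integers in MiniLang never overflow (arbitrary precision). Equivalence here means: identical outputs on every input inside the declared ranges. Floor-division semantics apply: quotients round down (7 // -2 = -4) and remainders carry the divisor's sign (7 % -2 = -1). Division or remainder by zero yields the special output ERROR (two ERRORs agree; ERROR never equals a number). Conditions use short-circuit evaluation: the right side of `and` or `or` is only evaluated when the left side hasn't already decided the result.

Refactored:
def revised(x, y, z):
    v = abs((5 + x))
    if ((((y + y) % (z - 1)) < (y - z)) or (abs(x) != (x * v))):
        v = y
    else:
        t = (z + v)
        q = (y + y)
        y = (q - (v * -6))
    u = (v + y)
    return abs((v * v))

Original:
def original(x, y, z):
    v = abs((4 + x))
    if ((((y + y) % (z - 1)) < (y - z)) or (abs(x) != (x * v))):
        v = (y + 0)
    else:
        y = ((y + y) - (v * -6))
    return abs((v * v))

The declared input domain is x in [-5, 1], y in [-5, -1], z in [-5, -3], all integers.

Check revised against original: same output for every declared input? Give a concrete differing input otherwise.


On input x=0, y=-5, z=-4, original returns 16 while revised returns 25.
verdict: not equivalent; witness: x=0, y=-5, z=-4


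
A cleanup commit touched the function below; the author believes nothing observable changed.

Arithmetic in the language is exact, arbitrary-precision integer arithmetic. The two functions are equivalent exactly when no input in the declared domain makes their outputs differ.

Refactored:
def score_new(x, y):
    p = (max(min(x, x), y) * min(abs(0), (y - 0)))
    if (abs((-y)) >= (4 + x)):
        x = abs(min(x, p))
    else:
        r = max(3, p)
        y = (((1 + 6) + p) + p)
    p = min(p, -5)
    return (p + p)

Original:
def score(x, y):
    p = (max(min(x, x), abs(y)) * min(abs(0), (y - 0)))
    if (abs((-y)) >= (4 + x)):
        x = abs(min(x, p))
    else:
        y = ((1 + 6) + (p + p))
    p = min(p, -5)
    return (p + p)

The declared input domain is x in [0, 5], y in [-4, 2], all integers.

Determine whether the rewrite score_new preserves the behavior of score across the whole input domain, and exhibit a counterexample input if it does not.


At x=0, y=-4: score gives -32, score_new gives -10.
verdict: not equivalent; witness: x=0, y=-4


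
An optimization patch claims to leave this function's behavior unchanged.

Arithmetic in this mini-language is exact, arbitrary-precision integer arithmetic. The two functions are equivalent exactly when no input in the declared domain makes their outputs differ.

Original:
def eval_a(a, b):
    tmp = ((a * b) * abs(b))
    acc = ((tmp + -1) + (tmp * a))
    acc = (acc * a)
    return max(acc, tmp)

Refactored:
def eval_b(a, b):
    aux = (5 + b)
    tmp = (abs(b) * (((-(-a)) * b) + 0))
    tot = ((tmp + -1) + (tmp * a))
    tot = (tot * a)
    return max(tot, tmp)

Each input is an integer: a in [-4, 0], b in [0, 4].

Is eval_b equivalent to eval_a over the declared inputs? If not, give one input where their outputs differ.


There is a behavioral-looking edit here, yet the outcome never shifts on this domain; all 25 inputs agree.
verdict: equivalent
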